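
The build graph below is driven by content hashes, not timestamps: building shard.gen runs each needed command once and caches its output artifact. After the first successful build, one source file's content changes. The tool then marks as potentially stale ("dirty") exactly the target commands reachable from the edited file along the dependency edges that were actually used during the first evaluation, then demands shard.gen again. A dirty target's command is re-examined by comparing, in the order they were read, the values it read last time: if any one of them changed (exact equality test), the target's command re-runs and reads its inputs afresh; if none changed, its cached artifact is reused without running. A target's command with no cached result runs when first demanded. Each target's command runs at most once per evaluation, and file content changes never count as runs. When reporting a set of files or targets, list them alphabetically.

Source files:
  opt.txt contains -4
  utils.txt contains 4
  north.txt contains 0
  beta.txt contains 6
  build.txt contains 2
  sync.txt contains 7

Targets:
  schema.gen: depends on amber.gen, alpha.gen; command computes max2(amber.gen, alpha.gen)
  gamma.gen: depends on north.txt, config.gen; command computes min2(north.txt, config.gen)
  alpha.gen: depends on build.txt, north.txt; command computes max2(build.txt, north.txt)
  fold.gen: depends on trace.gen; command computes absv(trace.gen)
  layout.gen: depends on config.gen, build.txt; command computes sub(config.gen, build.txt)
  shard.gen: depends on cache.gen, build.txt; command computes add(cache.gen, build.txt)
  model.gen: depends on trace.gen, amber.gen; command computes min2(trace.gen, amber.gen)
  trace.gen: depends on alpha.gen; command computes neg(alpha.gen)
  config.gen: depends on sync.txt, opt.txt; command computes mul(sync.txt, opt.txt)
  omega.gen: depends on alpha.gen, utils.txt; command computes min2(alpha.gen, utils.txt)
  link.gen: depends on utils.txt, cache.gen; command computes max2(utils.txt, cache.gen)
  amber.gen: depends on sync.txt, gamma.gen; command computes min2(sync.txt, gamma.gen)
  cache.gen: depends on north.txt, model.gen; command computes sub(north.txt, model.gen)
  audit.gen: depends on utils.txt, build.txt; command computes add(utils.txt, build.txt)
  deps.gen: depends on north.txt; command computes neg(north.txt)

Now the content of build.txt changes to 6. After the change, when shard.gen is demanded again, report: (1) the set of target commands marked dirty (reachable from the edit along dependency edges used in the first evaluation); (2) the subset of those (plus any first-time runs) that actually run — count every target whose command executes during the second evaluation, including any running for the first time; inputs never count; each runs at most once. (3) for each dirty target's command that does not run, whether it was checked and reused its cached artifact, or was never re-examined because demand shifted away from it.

Initial pass — values computed on the first demand:
  alpha.gen = max2(2, 0) = 2
  config.gen = mul(7, -4) = -28
  gamma.gen = min2(0, -28) = -28
  amber.gen = min2(7, -28) = -28
  trace.gen = neg(2) = -2
  model.gen = min2(-2, -28) = -28
  cache.gen = sub(0, -28) = 28
  shard.gen = add(28, 2) = 30

Second demand — change propagation:
  alpha.gen: re-runs because build.txt 2->6; new result 6.
  trace.gen: re-runs because alpha.gen 2->6; new result -6.
  model.gen: re-runs because trace.gen -2->-6; new result -28 (unchanged).
  cache.gen: re-examined; everything it read last time is the same (north.txt unchanged, model.gen unchanged) — cache 28 kept, no run.
  shard.gen: re-runs because build.txt 2->6; new result 34.

The important point: at cache.gen every value read last time is unchanged, so the dirty flag clears without a run.

Dirty set: alpha.gen, cache.gen, model.gen, shard.gen, trace.gen.
Run set: alpha.gen, model.gen, shard.gen, trace.gen (4 run).
Re-examined without running (cache reused): cache.gen.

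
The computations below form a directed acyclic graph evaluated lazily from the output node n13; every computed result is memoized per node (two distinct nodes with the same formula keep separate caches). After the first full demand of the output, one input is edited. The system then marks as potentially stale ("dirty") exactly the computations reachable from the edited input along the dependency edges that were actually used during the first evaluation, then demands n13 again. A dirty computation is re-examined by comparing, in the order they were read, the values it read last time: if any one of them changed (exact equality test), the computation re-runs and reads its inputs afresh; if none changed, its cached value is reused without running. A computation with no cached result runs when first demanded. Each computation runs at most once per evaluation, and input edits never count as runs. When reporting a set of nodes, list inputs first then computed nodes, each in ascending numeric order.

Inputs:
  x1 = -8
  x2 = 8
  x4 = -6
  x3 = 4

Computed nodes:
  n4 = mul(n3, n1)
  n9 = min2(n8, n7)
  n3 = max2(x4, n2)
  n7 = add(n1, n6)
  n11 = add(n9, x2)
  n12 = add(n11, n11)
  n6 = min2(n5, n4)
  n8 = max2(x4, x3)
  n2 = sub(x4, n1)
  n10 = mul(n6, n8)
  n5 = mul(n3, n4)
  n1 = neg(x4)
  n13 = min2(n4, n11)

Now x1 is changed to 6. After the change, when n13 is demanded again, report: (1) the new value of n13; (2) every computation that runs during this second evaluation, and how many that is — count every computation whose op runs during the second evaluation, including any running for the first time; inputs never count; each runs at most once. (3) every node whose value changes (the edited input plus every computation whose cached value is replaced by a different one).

First demand of the output computes:
  n1 = neg(-6) = 6
  n2 = sub(-6, 6) = -12
  n3 = max2(-6, -12) = -6
  n4 = mul(-6, 6) = -36
  n5 = mul(-6, -36) = 216
  n6 = min2(216, -36) = -36
  n7 = add(6, -36) = -30
  n8 = max2(-6, 4) = 4
  n9 = min2(4, -30) = -30
  n11 = add(-30, 8) = -22
  n13 = min2(-36, -22) = -36

After the edit, cleaning proceeds:
  no node depends on x1 at all; the second demand re-runs nothing.

Note the shortcut — nothing in the graph depends on x1 at all, so no recomputation happens.

Demanding n13 again yields -36.
0 computations run: none.
The nodes whose values change: x1.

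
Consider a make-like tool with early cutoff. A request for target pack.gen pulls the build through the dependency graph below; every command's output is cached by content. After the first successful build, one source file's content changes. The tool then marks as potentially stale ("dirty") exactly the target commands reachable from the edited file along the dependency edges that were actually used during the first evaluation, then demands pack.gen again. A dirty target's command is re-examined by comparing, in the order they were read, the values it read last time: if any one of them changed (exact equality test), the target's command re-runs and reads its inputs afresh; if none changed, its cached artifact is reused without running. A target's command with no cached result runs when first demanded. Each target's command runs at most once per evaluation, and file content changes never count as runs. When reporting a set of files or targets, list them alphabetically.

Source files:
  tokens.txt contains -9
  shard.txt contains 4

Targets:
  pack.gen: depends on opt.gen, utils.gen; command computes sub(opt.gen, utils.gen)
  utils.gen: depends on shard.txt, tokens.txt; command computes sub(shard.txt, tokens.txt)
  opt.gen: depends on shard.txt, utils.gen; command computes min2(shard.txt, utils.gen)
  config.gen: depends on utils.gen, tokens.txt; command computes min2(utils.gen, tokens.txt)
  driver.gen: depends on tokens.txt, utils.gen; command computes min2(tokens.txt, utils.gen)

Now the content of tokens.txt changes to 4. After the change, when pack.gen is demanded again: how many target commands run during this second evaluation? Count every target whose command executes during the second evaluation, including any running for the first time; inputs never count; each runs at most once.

3 target commands run: opt.gen, pack.gen, utils.gen.

First demand of the output computes:
  utils.gen = sub(4, -9) = 13
  opt.gen = min2(4, 13) = 4
  pack.gen = sub(4, 13) = -9

After the edit, cleaning proceeds:
  utils.gen: a read changed (tokens.txt -9->4) — executes, giving 0.
  opt.gen: a read changed (utils.gen 13->0) — executes, giving 0.
  pack.gen: a read changed (opt.gen 4->0; utils.gen 13->0) — executes, giving 0.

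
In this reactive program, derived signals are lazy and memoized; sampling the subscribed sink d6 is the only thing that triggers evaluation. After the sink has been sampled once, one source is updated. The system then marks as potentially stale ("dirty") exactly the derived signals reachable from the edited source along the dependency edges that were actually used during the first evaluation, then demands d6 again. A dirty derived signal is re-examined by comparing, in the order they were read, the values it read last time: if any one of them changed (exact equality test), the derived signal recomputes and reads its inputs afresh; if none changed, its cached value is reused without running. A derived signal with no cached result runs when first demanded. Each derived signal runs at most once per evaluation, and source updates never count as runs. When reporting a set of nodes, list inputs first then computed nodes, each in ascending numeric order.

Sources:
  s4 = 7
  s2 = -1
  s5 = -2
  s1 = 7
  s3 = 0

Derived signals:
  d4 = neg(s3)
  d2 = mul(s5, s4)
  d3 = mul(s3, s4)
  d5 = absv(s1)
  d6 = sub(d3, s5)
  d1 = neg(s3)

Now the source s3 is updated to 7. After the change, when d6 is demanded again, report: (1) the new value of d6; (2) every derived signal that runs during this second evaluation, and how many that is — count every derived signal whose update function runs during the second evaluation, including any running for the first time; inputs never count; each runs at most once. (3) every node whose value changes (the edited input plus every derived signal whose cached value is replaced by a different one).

Demanding d6 again yields 51.
2 derived signals run: d3, d6.
The nodes whose values change: s3, d3, d6.

First demand of the output computes:
  d3 = mul(0, 7) = 0
  d6 = sub(0, -2) = 2

After the edit, cleaning proceeds:
  d3: a read changed (s3 0->7) — executes, giving 49.
  d6: a read changed (d3 0->49) — executes, giving 51.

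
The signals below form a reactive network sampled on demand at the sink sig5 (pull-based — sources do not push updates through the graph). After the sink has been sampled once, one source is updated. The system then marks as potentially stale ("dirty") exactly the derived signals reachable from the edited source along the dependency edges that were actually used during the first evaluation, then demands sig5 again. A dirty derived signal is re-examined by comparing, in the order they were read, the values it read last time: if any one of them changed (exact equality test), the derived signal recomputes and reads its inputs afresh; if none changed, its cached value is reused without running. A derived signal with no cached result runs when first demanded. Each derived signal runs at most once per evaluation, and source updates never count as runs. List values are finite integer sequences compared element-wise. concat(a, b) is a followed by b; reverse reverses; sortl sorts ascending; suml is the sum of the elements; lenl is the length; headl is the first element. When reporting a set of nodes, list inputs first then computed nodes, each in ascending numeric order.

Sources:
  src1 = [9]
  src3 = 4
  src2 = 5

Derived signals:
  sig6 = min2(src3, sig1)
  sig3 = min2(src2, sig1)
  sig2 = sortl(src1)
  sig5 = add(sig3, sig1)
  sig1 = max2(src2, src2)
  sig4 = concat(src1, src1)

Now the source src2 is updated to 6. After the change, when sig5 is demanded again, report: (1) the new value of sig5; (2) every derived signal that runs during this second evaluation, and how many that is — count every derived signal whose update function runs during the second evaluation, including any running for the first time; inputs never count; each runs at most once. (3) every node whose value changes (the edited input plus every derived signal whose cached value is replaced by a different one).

sig5 now evaluates to 12.
Run set: sig1, sig3, sig5 (3 run).
Changed values: src2, sig1, sig3, sig5.

Initial pass — values computed on the first demand:
  sig1 = max2(5, 5) = 5
  sig3 = min2(5, 5) = 5
  sig5 = add(5, 5) = 10

Second demand — change propagation:
  sig1: re-runs because src2 5->6; src2 5->6; new result 6.
  sig3: re-runs because src2 5->6; sig1 5->6; new result 6.
  sig5: re-runs because sig3 5->6; sig1 5->6; new result 12.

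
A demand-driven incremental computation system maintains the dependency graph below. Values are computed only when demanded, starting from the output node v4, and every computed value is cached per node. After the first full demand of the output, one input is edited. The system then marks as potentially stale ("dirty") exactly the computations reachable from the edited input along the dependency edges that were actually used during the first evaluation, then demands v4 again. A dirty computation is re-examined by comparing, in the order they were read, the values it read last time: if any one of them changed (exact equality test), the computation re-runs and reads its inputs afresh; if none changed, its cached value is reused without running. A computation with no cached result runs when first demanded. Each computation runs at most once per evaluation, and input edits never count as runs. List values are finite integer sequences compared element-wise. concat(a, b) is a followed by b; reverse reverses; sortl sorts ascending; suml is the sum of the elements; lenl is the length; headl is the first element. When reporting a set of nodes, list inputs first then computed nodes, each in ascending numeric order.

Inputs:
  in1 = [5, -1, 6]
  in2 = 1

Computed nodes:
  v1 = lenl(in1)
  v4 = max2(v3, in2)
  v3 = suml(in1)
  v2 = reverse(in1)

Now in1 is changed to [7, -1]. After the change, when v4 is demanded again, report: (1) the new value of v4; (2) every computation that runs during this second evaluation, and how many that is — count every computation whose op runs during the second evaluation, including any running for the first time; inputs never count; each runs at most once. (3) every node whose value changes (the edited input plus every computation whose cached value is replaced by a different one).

New value of v4: 6.
Computations that run: v3, v4 — 2 in total.
Values that change: in1, v3, v4.

First evaluation (everything demanded from the output):
  v3 = suml([5, -1, 6]) = 10
  v4 = max2(10, 1) = 10

Propagation after the edit:
  v3: runs — in1 [5, -1, 6]->[7, -1]; result 6.
  v4: runs — v3 10->6; result 6.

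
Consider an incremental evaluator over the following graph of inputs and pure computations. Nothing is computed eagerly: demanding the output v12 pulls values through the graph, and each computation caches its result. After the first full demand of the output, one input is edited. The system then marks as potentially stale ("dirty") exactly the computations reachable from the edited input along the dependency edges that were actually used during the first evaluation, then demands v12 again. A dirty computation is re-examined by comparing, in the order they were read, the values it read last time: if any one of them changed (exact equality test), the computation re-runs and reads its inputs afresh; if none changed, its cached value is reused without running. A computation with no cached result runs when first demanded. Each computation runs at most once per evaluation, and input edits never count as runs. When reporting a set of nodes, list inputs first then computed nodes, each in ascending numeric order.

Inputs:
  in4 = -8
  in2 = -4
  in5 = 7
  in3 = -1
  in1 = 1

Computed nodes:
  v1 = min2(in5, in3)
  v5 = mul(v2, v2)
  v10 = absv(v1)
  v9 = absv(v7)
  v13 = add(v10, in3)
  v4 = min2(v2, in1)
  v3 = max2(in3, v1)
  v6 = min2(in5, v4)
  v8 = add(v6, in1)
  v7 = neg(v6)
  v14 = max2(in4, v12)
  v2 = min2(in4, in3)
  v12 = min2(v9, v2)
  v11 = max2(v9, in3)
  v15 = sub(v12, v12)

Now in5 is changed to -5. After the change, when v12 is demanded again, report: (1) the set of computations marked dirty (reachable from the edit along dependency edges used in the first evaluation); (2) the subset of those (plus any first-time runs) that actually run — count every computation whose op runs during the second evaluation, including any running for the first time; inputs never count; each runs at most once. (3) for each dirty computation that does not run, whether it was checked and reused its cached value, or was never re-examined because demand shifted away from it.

Initial pass — values computed on the first demand:
  v2 = min2(-8, -1) = -8
  v4 = min2(-8, 1) = -8
  v6 = min2(7, -8) = -8
  v7 = neg(-8) = 8
  v9 = absv(8) = 8
  v12 = min2(8, -8) = -8

Second demand — change propagation:
  v6: re-runs because in5 7->-5; new result -8 (unchanged).
  v7: re-examined; everything it read last time is the same (v6 unchanged) — cache 8 kept, no run.
  v9: re-examined; everything it read last time is the same (v7 unchanged) — cache 8 kept, no run.
  v12: re-examined; everything it read last time is the same (v9 unchanged, v2 unchanged) — cache -8 kept, no run.

The important point: v6 recomputes to an identical value, and the output ends up unchanged.

Dirty set: v6, v7, v9, v12.
Run set: v6 (1 run).
Re-examined without running (cache reused): v7, v9, v12.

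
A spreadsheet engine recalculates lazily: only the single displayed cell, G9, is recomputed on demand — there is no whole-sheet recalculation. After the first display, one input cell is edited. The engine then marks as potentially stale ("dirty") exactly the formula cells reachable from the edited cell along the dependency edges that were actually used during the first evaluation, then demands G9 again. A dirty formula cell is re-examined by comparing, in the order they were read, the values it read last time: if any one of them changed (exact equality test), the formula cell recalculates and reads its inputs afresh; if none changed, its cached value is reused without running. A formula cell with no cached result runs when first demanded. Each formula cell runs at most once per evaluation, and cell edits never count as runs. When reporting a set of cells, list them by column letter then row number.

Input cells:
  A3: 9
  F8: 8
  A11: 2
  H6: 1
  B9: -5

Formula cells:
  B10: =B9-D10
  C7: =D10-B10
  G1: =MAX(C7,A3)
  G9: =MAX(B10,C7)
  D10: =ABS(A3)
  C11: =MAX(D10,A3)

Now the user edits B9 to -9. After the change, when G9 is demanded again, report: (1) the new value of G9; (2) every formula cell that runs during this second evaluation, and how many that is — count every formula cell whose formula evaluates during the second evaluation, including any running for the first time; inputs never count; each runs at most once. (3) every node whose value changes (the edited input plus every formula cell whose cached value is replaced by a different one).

First evaluation (everything demanded from the output):
  D10 = ABS(9) = 9
  B10 = -5 - 9 = -14
  C7 = 9 - -14 = 23
  G9 = MAX(-14, 23) = 23

Propagation after the edit:
  B10: runs — B9 -5->-9; result -18.
  C7: runs — B10 -14->-18; result 27.
  G9: runs — B10 -14->-18; C7 23->27; result 27.

New value of G9: 27.
Formula cells that run: B10, C7, G9 — 3 in total.
Values that change: B9, B10, C7, G9.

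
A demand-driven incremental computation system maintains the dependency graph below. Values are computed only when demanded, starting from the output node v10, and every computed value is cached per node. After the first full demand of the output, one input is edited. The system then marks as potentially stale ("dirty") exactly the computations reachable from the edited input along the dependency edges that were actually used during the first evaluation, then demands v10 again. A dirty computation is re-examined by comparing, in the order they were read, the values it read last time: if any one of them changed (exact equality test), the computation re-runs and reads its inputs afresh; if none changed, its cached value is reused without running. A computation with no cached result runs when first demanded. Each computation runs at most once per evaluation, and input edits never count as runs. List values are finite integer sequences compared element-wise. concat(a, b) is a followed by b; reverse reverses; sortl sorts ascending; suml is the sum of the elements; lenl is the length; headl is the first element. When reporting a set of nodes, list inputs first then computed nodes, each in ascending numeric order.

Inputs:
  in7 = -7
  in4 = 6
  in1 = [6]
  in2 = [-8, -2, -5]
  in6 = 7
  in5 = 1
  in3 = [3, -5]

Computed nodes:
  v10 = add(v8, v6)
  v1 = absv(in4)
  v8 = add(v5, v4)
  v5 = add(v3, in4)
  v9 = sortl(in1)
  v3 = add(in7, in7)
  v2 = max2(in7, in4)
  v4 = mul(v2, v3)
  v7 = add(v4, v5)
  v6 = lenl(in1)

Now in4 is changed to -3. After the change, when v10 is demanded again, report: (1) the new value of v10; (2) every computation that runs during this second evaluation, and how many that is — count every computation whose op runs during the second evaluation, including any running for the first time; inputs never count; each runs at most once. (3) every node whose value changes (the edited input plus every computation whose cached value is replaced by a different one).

New value of v10: 26.
Computations that run: v2, v4, v5, v8, v10 — 5 in total.
Values that change: in4, v2, v4, v5, v8, v10.

First evaluation (everything demanded from the output):
  v2 = max2(-7, 6) = 6
  v3 = add(-7, -7) = -14
  v4 = mul(6, -14) = -84
  v5 = add(-14, 6) = -8
  v6 = lenl([6]) = 1
  v8 = add(-8, -84) = -92
  v10 = add(-92, 1) = -91

Propagation after the edit:
  v2: runs — in4 6->-3; result -3.
  v4: runs — v2 6->-3; result 42.
  v5: runs — in4 6->-3; result -17.
  v8: runs — v5 -8->-17; v4 -84->42; result 25.
  v10: runs — v8 -92->25; result 26.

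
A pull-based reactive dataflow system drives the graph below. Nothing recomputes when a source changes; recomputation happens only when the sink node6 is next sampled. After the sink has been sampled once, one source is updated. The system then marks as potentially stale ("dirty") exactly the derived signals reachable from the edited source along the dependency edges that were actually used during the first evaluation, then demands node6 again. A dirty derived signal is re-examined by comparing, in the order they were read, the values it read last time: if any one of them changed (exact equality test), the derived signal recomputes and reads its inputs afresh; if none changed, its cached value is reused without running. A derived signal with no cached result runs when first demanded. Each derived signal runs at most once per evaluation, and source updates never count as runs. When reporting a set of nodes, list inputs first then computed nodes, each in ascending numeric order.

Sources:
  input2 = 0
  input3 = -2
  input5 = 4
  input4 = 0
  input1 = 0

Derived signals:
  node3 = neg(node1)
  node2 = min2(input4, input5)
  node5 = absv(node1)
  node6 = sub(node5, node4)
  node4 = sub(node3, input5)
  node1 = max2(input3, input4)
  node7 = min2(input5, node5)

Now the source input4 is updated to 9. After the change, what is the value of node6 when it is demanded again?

New value of node6: 22.

First evaluation (everything demanded from the output):
  node1 = max2(-2, 0) = 0
  node3 = neg(0) = 0
  node4 = sub(0, 4) = -4
  node5 = absv(0) = 0
  node6 = sub(0, -4) = 4

Propagation after the edit:
  node1: runs — input4 0->9; result 9.
  node3: runs — node1 0->9; result -9.
  node4: runs — node3 0->-9; result -13.
  node5: runs — node1 0->9; result 9.
  node6: runs — node5 0->9; node4 -4->-13; result 22.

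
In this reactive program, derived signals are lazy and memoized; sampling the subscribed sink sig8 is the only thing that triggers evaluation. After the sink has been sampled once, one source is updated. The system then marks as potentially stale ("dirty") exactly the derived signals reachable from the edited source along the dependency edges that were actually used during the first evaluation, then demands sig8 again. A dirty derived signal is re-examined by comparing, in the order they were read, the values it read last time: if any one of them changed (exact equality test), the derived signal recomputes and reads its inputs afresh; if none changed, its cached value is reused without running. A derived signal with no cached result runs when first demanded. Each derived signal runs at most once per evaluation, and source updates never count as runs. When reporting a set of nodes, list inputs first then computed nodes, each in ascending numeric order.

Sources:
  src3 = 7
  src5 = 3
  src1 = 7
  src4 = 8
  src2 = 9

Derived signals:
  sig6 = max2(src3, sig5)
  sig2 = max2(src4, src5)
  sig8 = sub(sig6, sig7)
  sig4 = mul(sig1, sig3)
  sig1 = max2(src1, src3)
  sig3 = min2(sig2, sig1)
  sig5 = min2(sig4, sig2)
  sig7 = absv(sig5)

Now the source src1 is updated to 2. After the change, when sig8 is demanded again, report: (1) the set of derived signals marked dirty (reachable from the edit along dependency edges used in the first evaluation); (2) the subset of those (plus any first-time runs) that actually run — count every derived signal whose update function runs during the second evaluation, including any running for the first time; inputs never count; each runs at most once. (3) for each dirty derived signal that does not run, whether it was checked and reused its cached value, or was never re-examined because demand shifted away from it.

The edit dirties: sig1, sig3, sig4, sig5, sig6, sig7, sig8.
1 derived signals run: sig1.
Cache hits after checking: sig3, sig4, sig5, sig6, sig7, sig8.
Note the absorption at sig1: it re-runs yet its value is the same, leaving the output's value untouched.

First demand of the output computes:
  sig1 = max2(7, 7) = 7
  sig2 = max2(8, 3) = 8
  sig3 = min2(8, 7) = 7
  sig4 = mul(7, 7) = 49
  sig5 = min2(49, 8) = 8
  sig6 = max2(7, 8) = 8
  sig7 = absv(8) = 8
  sig8 = sub(8, 8) = 0

After the edit, cleaning proceeds:
  sig1: a read changed (src1 7->2) — executes, giving 7 — identical to its old value.
  sig3: dirty, but its reads are unchanged (sig2 unchanged, sig1 unchanged); cached 7 stands.
  sig4: dirty, but its reads are unchanged (sig1 unchanged, sig3 unchanged); cached 49 stands.
  sig5: dirty, but its reads are unchanged (sig4 unchanged, sig2 unchanged); cached 8 stands.
  sig6: dirty, but its reads are unchanged (src3 unchanged, sig5 unchanged); cached 8 stands.
  sig7: dirty, but its reads are unchanged (sig5 unchanged); cached 8 stands.
  sig8: dirty, but its reads are unchanged (sig6 unchanged, sig7 unchanged); cached 0 stands.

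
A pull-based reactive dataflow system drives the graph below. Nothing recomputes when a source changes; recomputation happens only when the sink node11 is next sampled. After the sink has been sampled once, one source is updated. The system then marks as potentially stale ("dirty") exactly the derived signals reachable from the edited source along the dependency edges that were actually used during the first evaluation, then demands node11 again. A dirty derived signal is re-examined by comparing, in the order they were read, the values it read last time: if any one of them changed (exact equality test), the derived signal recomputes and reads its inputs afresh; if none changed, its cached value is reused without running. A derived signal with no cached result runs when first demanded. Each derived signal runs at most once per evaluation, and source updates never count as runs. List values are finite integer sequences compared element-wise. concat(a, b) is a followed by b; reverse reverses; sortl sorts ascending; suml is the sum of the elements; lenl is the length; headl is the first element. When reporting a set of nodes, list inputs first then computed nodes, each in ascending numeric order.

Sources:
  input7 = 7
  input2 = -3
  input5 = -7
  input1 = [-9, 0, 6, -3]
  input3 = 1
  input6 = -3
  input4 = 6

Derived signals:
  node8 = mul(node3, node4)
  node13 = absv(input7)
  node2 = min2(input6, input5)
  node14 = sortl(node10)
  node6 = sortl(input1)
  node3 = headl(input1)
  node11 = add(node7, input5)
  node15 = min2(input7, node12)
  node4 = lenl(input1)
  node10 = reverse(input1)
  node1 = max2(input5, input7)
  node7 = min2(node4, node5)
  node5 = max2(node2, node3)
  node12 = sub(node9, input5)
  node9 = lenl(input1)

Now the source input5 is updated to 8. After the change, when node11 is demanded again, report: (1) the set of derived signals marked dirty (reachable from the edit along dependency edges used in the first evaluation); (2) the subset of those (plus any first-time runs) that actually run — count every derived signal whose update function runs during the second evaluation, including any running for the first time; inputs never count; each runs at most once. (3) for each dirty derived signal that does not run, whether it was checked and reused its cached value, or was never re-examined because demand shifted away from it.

First evaluation (everything demanded from the output):
  node2 = min2(-3, -7) = -7
  node3 = headl([-9, 0, 6, -3]) = -9
  node4 = lenl([-9, 0, 6, -3]) = 4
  node5 = max2(-7, -9) = -7
  node7 = min2(4, -7) = -7
  node11 = add(-7, -7) = -14

Propagation after the edit:
  node2: runs — input5 -7->8; result -3.
  node5: runs — node2 -7->-3; result -3.
  node7: runs — node5 -7->-3; result -3.
  node11: runs — node7 -7->-3; input5 -7->8; result 5.

Marked dirty: node2, node5, node7, node11.
Derived signals that run: node2, node5, node7, node11 — 4 in total.
Every dirty derived signal ran.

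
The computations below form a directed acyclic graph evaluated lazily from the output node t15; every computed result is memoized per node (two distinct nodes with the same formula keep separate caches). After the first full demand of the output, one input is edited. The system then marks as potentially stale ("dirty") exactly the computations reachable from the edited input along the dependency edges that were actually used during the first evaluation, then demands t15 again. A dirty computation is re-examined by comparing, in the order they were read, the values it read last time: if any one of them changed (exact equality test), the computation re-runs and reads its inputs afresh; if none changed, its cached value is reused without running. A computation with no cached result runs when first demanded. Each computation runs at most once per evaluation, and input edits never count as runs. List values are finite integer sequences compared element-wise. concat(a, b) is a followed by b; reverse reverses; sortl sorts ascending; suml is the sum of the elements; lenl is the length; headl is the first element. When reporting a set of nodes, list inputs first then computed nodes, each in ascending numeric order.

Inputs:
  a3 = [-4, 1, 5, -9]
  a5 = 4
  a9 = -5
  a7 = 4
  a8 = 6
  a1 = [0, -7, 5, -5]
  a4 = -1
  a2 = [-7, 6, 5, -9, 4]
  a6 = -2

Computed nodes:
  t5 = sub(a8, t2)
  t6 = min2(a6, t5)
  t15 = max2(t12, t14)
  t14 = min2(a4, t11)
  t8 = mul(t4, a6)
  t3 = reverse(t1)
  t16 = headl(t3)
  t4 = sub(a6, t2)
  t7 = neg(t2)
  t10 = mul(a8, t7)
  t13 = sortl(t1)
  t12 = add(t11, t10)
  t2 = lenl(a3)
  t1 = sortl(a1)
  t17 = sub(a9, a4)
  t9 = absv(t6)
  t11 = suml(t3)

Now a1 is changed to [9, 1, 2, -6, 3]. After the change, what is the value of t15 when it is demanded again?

First demand of the output computes:
  t1 = sortl([0, -7, 5, -5]) = [-7, -5, 0, 5]
  t2 = lenl([-4, 1, 5, -9]) = 4
  t3 = reverse([-7, -5, 0, 5]) = [5, 0, -5, -7]
  t7 = neg(4) = -4
  t10 = mul(6, -4) = -24
  t11 = suml([5, 0, -5, -7]) = -7
  t12 = add(-7, -24) = -31
  t14 = min2(-1, -7) = -7
  t15 = max2(-31, -7) = -7

After the edit, cleaning proceeds:
  t1: a read changed (a1 [0, -7, 5, -5]->[9, 1, 2, -6, 3]) — executes, giving [-6, 1, 2, 3, 9].
  t3: a read changed (t1 [-7, -5, 0, 5]->[-6, 1, 2, 3, 9]) — executes, giving [9, 3, 2, 1, -6].
  t11: a read changed (t3 [5, 0, -5, -7]->[9, 3, 2, 1, -6]) — executes, giving 9.
  t12: a read changed (t11 -7->9) — executes, giving -15.
  t14: a read changed (t11 -7->9) — executes, giving -1.
  t15: a read changed (t12 -31->-15; t14 -7->-1) — executes, giving -1.

Demanding t15 again yields -1.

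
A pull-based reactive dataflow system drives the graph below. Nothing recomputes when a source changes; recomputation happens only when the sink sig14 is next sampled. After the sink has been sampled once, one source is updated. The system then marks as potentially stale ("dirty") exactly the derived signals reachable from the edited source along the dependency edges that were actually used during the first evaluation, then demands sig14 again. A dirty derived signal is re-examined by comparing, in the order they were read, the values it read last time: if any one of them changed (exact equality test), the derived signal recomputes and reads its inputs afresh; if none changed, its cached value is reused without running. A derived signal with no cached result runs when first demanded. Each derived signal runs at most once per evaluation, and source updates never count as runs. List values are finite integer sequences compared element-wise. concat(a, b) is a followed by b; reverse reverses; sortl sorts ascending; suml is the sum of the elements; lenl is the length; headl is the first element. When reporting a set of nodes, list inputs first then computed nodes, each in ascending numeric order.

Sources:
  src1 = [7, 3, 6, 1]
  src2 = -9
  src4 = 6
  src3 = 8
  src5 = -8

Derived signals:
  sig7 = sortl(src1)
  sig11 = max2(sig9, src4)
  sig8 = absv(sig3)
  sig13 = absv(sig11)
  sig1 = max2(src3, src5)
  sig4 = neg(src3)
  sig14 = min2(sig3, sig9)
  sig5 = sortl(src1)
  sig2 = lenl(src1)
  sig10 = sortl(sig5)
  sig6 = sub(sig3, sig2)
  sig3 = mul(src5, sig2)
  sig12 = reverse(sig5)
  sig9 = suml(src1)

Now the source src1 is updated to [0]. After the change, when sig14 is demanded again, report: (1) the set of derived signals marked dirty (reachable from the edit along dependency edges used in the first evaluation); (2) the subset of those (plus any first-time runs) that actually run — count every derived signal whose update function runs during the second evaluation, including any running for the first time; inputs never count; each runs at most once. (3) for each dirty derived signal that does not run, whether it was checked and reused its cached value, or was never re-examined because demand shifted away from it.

First evaluation (everything demanded from the output):
  sig2 = lenl([7, 3, 6, 1]) = 4
  sig3 = mul(-8, 4) = -32
  sig9 = suml([7, 3, 6, 1]) = 17
  sig14 = min2(-32, 17) = -32

Propagation after the edit:
  sig2: runs — src1 [7, 3, 6, 1]->[0]; result 1.
  sig3: runs — sig2 4->1; result -8.
  sig9: runs — src1 [7, 3, 6, 1]->[0]; result 0.
  sig14: runs — sig3 -32->-8; sig9 17->0; result -8.

Marked dirty: sig2, sig3, sig9, sig14.
Derived signals that run: sig2, sig3, sig9, sig14 — 4 in total.
Every dirty derived signal ran.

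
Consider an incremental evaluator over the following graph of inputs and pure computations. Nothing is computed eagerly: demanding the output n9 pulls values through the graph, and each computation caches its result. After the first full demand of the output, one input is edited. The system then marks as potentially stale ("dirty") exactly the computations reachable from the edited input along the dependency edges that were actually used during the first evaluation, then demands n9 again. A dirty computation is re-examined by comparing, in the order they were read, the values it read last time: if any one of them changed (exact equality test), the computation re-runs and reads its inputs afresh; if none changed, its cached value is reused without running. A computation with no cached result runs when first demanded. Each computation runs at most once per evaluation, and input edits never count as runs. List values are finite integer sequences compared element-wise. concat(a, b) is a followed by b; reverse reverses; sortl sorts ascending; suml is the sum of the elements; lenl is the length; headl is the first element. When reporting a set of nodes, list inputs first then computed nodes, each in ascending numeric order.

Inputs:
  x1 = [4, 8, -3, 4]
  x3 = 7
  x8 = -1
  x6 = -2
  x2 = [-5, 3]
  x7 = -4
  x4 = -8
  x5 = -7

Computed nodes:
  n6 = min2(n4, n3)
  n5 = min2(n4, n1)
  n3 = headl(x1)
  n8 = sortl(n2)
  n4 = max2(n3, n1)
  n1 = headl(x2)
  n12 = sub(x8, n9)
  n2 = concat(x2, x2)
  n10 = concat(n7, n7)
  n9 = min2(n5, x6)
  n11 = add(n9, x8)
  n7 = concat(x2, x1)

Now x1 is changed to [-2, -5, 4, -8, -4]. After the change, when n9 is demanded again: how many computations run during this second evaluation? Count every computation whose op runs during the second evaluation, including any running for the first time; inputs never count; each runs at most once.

Run set: n3, n4, n5 (3 run).
The important point: n5 recomputes to an identical value, and the output ends up unchanged.

Initial pass — values computed on the first demand:
  n1 = headl([-5, 3]) = -5
  n3 = headl([4, 8, -3, 4]) = 4
  n4 = max2(4, -5) = 4
  n5 = min2(4, -5) = -5
  n9 = min2(-5, -2) = -5

Second demand — change propagation:
  n3: re-runs because x1 [4, 8, -3, 4]->[-2, -5, 4, -8, -4]; new result -2.
  n4: re-runs because n3 4->-2; new result -2.
  n5: re-runs because n4 4->-2; new result -5 (unchanged).
  n9: re-examined; everything it read last time is the same (n5 unchanged, x6 unchanged) — cache -5 kept, no run.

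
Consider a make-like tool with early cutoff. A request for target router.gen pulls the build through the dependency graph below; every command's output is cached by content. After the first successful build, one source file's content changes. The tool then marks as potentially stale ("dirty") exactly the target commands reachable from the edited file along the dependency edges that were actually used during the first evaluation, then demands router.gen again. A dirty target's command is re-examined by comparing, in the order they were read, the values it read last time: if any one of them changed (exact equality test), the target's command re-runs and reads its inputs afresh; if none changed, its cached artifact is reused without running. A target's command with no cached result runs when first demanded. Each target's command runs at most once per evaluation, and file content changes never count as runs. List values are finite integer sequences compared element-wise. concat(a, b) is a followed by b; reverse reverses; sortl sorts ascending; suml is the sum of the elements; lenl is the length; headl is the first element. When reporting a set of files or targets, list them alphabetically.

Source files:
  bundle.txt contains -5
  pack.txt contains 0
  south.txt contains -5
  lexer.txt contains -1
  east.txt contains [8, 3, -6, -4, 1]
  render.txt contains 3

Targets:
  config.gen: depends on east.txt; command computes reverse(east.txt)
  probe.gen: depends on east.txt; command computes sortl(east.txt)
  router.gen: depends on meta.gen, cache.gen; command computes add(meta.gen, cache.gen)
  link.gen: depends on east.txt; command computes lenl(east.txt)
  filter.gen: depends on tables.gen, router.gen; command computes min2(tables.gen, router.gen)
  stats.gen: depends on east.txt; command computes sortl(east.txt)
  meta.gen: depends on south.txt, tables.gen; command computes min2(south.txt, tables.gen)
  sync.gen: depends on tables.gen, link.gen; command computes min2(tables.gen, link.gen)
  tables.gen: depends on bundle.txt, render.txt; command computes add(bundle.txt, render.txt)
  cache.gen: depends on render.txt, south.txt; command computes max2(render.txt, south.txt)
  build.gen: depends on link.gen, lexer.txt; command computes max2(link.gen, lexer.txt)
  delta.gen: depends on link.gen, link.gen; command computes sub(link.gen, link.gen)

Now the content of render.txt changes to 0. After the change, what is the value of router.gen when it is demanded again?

First demand of the output computes:
  cache.gen = max2(3, -5) = 3
  tables.gen = add(-5, 3) = -2
  meta.gen = min2(-5, -2) = -5
  router.gen = add(-5, 3) = -2

After the edit, cleaning proceeds:
  cache.gen: a read changed (render.txt 3->0) — executes, giving 0.
  tables.gen: a read changed (render.txt 3->0) — executes, giving -5.
  meta.gen: a read changed (tables.gen -2->-5) — executes, giving -5 — identical to its old value.
  router.gen: a read changed (cache.gen 3->0) — executes, giving -5.

Demanding router.gen again yields -5.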